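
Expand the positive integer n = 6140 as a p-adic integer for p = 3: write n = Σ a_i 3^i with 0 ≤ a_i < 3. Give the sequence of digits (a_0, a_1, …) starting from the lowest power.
(a_0, a_1, …) = (2, 0, 1, 2, 0, 1, 2, 2)

Repeated division by 3 gives the digits low-to-high: 6140 = 2 + 1·3^2 + 2·3^3 + 1·3^5 + 2·3^6 + 2·3^7. Digit sequence: (2, 0, 1, 2, 0, 1, 2, 2).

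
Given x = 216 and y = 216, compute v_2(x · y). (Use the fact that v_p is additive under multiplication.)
v_2(46656) = 6

v_p(x) = 3 (factor: 216 = 2^3 · 27); v_p(y) = 3 (factor: 216 = 2^3 · 27). Additivity: v_p(xy) = v_p(x) + v_p(y) = 3 + 3 = 6. (Direct check: xy = 46656 = 2^6 · (729).)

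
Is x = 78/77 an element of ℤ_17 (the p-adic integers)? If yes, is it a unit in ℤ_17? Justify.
x ∈ ℤ_17^× (unit); v_17(x) = 0

ℤ_17 = {x ∈ ℚ_17 : v_17(x) ≥ 0} and ℤ_17^× = {x ∈ ℤ_17 : v_17(x) = 0}. Here v_17(78/77) = v_17(num) − v_17(den) = 0; compare against these criteria.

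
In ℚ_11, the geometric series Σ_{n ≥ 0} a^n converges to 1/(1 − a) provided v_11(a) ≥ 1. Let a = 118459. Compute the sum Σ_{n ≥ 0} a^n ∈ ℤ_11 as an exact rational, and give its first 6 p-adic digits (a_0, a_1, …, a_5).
Σ a^n = 1/(1 − a) = -1/118458;  first 6 digits = (1, 0, 0, 1, 8, 0)

v_11(a) = 3 ≥ 1, so the series converges in ℤ_11 to 1/(1 − a) = 1/(1 − 118459) = -1/118458. Expand this rational in ℤ_11: compute digits iteratively via d_i = x_i mod 11, x_{i+1} = (x_i − d_i)/11. The first 6 digits are (1, 0, 0, 1, 8, 0).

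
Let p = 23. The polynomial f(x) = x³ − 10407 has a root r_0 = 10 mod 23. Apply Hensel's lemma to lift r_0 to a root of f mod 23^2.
r_1 = 424 (mod 529)

Hensel: r_{i+1} = r_i − f(r_i)/f′(r_i) mod 23^{i+2}, where f′(x) = 3x². Iterate:
  r_0 = 10 (mod 23)
  r_1 = 424 (mod 529)
Final: r = 424 with f(r) ≡ 0 mod 23^2.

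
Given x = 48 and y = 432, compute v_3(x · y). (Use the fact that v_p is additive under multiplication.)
v_3(20736) = 4

v_p(x) = 1 (factor: 48 = 3^1 · 16); v_p(y) = 3 (factor: 432 = 3^3 · 16). Additivity: v_p(xy) = v_p(x) + v_p(y) = 1 + 3 = 4. (Direct check: xy = 20736 = 3^4 · (256).)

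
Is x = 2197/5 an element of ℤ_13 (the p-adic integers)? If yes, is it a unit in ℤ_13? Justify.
x ∈ ℤ_13 but not a unit; v_13(x) = 3 > 0

ℤ_13 = {x ∈ ℚ_13 : v_13(x) ≥ 0} and ℤ_13^× = {x ∈ ℤ_13 : v_13(x) = 0}. Here v_13(2197/5) = v_13(num) − v_13(den) = 3; compare against these criteria.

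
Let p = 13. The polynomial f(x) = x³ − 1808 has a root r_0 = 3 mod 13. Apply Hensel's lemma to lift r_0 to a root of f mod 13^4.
r_3 = 14966 (mod 28561)

Hensel: r_{i+1} = r_i − f(r_i)/f′(r_i) mod 13^{i+2}, where f′(x) = 3x². Iterate:
  r_0 = 3 (mod 13)
  r_1 = 94 (mod 169)
  r_2 = 1784 (mod 2197)
  r_3 = 14966 (mod 28561)
Final: r = 14966 with f(r) ≡ 0 mod 13^4.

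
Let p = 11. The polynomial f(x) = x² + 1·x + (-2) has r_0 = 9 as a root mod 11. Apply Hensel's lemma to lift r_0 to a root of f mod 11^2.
r_1 = 119 (mod 121)

Hensel: r_{i+1} = r_i − f(r_i)·(f′(r_i))^{-1} mod 11^{i+2}, f′(x) = 2x + 1. Iterate:
  r_0 = 9 (mod 11)
  r_1 = 119 (mod 121)
Final: r = 119 satisfies f(r) ≡ 0 mod 11^2.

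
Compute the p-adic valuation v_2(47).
v_2(47) = 0

v_2(n) is the largest exponent k such that 2^k divides n. Factor out: 47 = 2^0 · 47. (Sign doesn't affect v_p.) So v_2(47) = 0.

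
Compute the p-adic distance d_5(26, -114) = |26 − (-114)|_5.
d_5(26, -114) = 1/5

Step 1 — x − y = 26 − (-114) = 140. Step 2 — v_5(140) = 1 (factor: 140 = (5^1 · 28); the sign does not affect v_p). Step 3 — |x − y|_5 = 5^{-1} = 1/5.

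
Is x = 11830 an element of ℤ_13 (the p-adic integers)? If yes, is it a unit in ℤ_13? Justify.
x ∈ ℤ_13 but not a unit; v_13(x) = 2 > 0

ℤ_13 = {x ∈ ℚ_13 : v_13(x) ≥ 0} and ℤ_13^× = {x ∈ ℤ_13 : v_13(x) = 0}. Here v_13(11830) = v_13(num) − v_13(den) = 2; compare against these criteria.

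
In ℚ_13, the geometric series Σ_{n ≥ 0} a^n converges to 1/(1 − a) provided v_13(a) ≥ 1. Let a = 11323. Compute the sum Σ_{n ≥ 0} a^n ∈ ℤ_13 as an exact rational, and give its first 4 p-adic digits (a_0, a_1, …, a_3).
Σ a^n = 1/(1 − a) = -1/11322;  first 4 digits = (1, 0, 2, 5)

v_13(a) = 2 ≥ 1, so the series converges in ℤ_13 to 1/(1 − a) = 1/(1 − 11323) = -1/11322. Expand this rational in ℤ_13: compute digits iteratively via d_i = x_i mod 13, x_{i+1} = (x_i − d_i)/13. The first 4 digits are (1, 0, 2, 5).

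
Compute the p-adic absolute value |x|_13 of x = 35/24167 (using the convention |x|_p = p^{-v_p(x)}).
|35/24167|_13 = 2197

Step 1 — compute v_13(x) by factoring powers of 13 out of the numerator and denominator: v_13(35/24167) = -3. Step 2 — apply |x|_p = p^{-v_p(x)} = 13^{3} = 2197.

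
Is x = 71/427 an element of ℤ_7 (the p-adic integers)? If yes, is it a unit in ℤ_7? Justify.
x ∉ ℤ_7 (v_7(x) = -1 < 0)

ℤ_7 = {x ∈ ℚ_7 : v_7(x) ≥ 0} and ℤ_7^× = {x ∈ ℤ_7 : v_7(x) = 0}. Here v_7(71/427) = v_7(num) − v_7(den) = -1; compare against these criteria.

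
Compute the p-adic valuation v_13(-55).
v_13(-55) = 0

v_13(n) is the largest exponent k such that 13^k divides n. Factor out: -55 = -13^0 · 55. (Sign doesn't affect v_p.) So v_13(-55) = 0.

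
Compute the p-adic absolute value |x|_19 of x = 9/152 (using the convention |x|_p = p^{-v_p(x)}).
|9/152|_19 = 19

Step 1 — compute v_19(x) by factoring powers of 19 out of the numerator and denominator: v_19(9/152) = -1. Step 2 — apply |x|_p = p^{-v_p(x)} = 19^{1} = 19.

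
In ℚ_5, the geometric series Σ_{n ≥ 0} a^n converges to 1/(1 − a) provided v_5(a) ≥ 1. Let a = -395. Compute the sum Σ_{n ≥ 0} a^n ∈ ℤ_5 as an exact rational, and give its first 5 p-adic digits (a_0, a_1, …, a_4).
Σ a^n = 1/(1 − a) = 1/396;  first 5 digits = (1, 1, 0, 1, 2)

v_5(a) = 1 ≥ 1, so the series converges in ℤ_5 to 1/(1 − a) = 1/(1 − (-395)) = 1/396. Expand this rational in ℤ_5: compute digits iteratively via d_i = x_i mod 5, x_{i+1} = (x_i − d_i)/5. The first 5 digits are (1, 1, 0, 1, 2).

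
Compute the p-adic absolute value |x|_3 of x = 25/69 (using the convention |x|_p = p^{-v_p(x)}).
|25/69|_3 = 3

Step 1 — compute v_3(x) by factoring powers of 3 out of the numerator and denominator: v_3(25/69) = -1. Step 2 — apply |x|_p = p^{-v_p(x)} = 3^{1} = 3.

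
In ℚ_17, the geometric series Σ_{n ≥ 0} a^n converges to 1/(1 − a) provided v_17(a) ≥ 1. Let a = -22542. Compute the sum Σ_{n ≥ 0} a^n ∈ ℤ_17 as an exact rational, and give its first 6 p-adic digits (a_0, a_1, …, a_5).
Σ a^n = 1/(1 − a) = 1/22543;  first 6 digits = (1, 0, 7, 12, 14, 0)

v_17(a) = 2 ≥ 1, so the series converges in ℤ_17 to 1/(1 − a) = 1/(1 − (-22542)) = 1/22543. Expand this rational in ℤ_17: compute digits iteratively via d_i = x_i mod 17, x_{i+1} = (x_i − d_i)/17. The first 6 digits are (1, 0, 7, 12, 14, 0).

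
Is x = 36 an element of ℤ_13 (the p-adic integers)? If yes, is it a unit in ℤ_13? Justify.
x ∈ ℤ_13^× (unit); v_13(x) = 0

ℤ_13 = {x ∈ ℚ_13 : v_13(x) ≥ 0} and ℤ_13^× = {x ∈ ℤ_13 : v_13(x) = 0}. Here v_13(36) = v_13(num) − v_13(den) = 0; compare against these criteria.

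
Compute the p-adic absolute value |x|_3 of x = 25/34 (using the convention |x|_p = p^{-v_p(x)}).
|25/34|_3 = 1

Step 1 — compute v_3(x) by factoring powers of 3 out of the numerator and denominator: v_3(25/34) = 0. Step 2 — apply |x|_p = p^{-v_p(x)} = 3^{0} = 1.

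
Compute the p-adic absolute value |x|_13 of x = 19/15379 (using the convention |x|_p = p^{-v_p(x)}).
|19/15379|_13 = 2197

Step 1 — compute v_13(x) by factoring powers of 13 out of the numerator and denominator: v_13(19/15379) = -3. Step 2 — apply |x|_p = p^{-v_p(x)} = 13^{3} = 2197.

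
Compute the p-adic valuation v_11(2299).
v_11(2299) = 2

v_11(n) is the largest exponent k such that 11^k divides n. Factor out: 2299 = 11^2 · 19. (Sign doesn't affect v_p.) So v_11(2299) = 2.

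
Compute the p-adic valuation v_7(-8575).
v_7(-8575) = 3

v_7(n) is the largest exponent k such that 7^k divides n. Factor out: -8575 = -7^3 · 25. (Sign doesn't affect v_p.) So v_7(-8575) = 3.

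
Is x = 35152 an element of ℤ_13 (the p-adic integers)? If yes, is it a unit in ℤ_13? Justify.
x ∈ ℤ_13 but not a unit; v_13(x) = 3 > 0

ℤ_13 = {x ∈ ℚ_13 : v_13(x) ≥ 0} and ℤ_13^× = {x ∈ ℤ_13 : v_13(x) = 0}. Here v_13(35152) = v_13(num) − v_13(den) = 3; compare against these criteria.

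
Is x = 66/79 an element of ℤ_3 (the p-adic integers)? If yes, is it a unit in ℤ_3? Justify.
x ∈ ℤ_3 but not a unit; v_3(x) = 1 > 0

ℤ_3 = {x ∈ ℚ_3 : v_3(x) ≥ 0} and ℤ_3^× = {x ∈ ℤ_3 : v_3(x) = 0}. Here v_3(66/79) = v_3(num) − v_3(den) = 1; compare against these criteria.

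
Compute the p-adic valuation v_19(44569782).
v_19(44569782) = 5

v_19(n) is the largest exponent k such that 19^k divides n. Factor out: 44569782 = 19^5 · 18. (Sign doesn't affect v_p.) So v_19(44569782) = 5.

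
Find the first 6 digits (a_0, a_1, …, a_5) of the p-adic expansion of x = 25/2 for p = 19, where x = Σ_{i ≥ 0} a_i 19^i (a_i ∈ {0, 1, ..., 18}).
(a_0, …, a_5) = (3, 10, 9, 9, 9, 9)

v_19(25/2) = 0 (numerator and denominator both coprime to 19), so x ∈ ℤ_19^×. Compute digits iteratively via a_i = x_i mod 19, x_{i+1} = (x_i − a_i)/19, with x_0 = x:
  x_0 = 25/2;  a_0 = 3;  x_1 = (x_0 − 3)/19 = 1/2
  x_1 = 1/2;  a_1 = 10;  x_2 = (x_1 − 10)/19 = -1/2
  x_2 = -1/2;  a_2 = 9;  x_3 = (x_2 − 9)/19 = -1/2
  x_3 = -1/2;  a_3 = 9;  x_4 = (x_3 − 9)/19 = -1/2
  x_4 = -1/2;  a_4 = 9;  x_5 = (x_4 − 9)/19 = -1/2
  x_5 = -1/2;  a_5 = 9;  x_6 = (x_5 − 9)/19 = -1/2
Digits: (3, 10, 9, 9, 9, 9).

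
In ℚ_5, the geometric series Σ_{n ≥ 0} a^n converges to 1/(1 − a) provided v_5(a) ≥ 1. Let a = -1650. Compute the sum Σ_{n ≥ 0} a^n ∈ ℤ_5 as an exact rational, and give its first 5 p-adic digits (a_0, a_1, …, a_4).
Σ a^n = 1/(1 − a) = 1/1651;  first 5 digits = (1, 0, 4, 1, 3)

v_5(a) = 2 ≥ 1, so the series converges in ℤ_5 to 1/(1 − a) = 1/(1 − (-1650)) = 1/1651. Expand this rational in ℤ_5: compute digits iteratively via d_i = x_i mod 5, x_{i+1} = (x_i − d_i)/5. The first 5 digits are (1, 0, 4, 1, 3).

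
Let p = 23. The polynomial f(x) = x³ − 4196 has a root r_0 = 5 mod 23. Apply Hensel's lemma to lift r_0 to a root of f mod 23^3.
r_2 = 11528 (mod 12167)

Hensel: r_{i+1} = r_i − f(r_i)/f′(r_i) mod 23^{i+2}, where f′(x) = 3x². Iterate:
  r_0 = 5 (mod 23)
  r_1 = 419 (mod 529)
  r_2 = 11528 (mod 12167)
Final: r = 11528 with f(r) ≡ 0 mod 23^3.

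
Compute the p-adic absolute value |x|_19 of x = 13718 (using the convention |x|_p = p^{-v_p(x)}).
|13718|_19 = 1/6859

Step 1 — compute v_19(x) by factoring powers of 19 out of the numerator and denominator: v_19(13718) = 3. Step 2 — apply |x|_p = p^{-v_p(x)} = 19^{-3} = 1/6859.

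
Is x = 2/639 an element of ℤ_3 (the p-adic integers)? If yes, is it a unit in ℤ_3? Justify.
x ∉ ℤ_3 (v_3(x) = -2 < 0)

ℤ_3 = {x ∈ ℚ_3 : v_3(x) ≥ 0} and ℤ_3^× = {x ∈ ℤ_3 : v_3(x) = 0}. Here v_3(2/639) = v_3(num) − v_3(den) = -2; compare against these criteria.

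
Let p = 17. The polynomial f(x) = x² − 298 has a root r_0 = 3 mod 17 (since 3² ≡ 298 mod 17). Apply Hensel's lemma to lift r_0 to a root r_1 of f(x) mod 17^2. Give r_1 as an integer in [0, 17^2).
r_1 = 3 (mod 289)

Hensel's recurrence: r_{i+1} = r_i − f(r_i)·(f′(r_i))^{-1} mod 17^{i+2}, with f′(x) = 2x. Iterate:
  r_0 = 3 (mod 17)
  r_1 = 3 (mod 289)
Final: r_1 = 3, and one checks f(r_1) ≡ 0 mod 17^2.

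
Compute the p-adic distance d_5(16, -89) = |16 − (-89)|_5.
d_5(16, -89) = 1/5

Step 1 — x − y = 16 − (-89) = 105. Step 2 — v_5(105) = 1 (factor: 105 = (5^1 · 21); the sign does not affect v_p). Step 3 — |x − y|_5 = 5^{-1} = 1/5.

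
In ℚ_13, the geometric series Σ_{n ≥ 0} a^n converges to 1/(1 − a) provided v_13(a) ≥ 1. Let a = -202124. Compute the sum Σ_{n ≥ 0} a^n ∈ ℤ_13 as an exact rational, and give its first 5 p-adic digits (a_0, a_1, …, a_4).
Σ a^n = 1/(1 − a) = 1/202125;  first 5 digits = (1, 0, 0, 12, 5)

v_13(a) = 3 ≥ 1, so the series converges in ℤ_13 to 1/(1 − a) = 1/(1 − (-202124)) = 1/202125. Expand this rational in ℤ_13: compute digits iteratively via d_i = x_i mod 13, x_{i+1} = (x_i − d_i)/13. The first 5 digits are (1, 0, 0, 12, 5).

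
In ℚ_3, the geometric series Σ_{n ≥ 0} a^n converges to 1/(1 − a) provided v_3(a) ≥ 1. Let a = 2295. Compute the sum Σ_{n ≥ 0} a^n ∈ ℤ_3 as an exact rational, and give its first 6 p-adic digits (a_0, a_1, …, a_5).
Σ a^n = 1/(1 − a) = -1/2294;  first 6 digits = (1, 0, 0, 1, 1, 0)

v_3(a) = 3 ≥ 1, so the series converges in ℤ_3 to 1/(1 − a) = 1/(1 − 2295) = -1/2294. Expand this rational in ℤ_3: compute digits iteratively via d_i = x_i mod 3, x_{i+1} = (x_i − d_i)/3. The first 6 digits are (1, 0, 0, 1, 1, 0).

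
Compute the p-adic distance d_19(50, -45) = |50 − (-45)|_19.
d_19(50, -45) = 1/19

Step 1 — x − y = 50 − (-45) = 95. Step 2 — v_19(95) = 1 (factor: 95 = (19^1 · 5); the sign does not affect v_p). Step 3 — |x − y|_19 = 19^{-1} = 1/19.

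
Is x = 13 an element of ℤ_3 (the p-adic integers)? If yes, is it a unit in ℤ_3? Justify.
x ∈ ℤ_3^× (unit); v_3(x) = 0

ℤ_3 = {x ∈ ℚ_3 : v_3(x) ≥ 0} and ℤ_3^× = {x ∈ ℤ_3 : v_3(x) = 0}. Here v_3(13) = v_3(num) − v_3(den) = 0; compare against these criteria.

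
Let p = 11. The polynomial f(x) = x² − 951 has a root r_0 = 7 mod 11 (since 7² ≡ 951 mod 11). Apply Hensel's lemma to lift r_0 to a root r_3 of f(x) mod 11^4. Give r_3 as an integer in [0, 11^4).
r_3 = 2889 (mod 14641)

Hensel's recurrence: r_{i+1} = r_i − f(r_i)·(f′(r_i))^{-1} mod 11^{i+2}, with f′(x) = 2x. Iterate:
  r_0 = 7 (mod 11)
  r_1 = 106 (mod 121)
  r_2 = 227 (mod 1331)
  r_3 = 2889 (mod 14641)
Final: r_3 = 2889, and one checks f(r_3) ≡ 0 mod 11^4.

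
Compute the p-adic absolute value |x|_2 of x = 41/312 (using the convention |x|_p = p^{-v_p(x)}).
|41/312|_2 = 8

Step 1 — compute v_2(x) by factoring powers of 2 out of the numerator and denominator: v_2(41/312) = -3. Step 2 — apply |x|_p = p^{-v_p(x)} = 2^{3} = 8.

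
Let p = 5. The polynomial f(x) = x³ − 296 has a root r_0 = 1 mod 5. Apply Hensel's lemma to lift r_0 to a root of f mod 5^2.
r_1 = 16 (mod 25)

Hensel: r_{i+1} = r_i − f(r_i)/f′(r_i) mod 5^{i+2}, where f′(x) = 3x². Iterate:
  r_0 = 1 (mod 5)
  r_1 = 16 (mod 25)
Final: r = 16 with f(r) ≡ 0 mod 5^2.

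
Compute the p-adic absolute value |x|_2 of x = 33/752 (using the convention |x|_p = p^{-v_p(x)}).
|33/752|_2 = 16

Step 1 — compute v_2(x) by factoring powers of 2 out of the numerator and denominator: v_2(33/752) = -4. Step 2 — apply |x|_p = p^{-v_p(x)} = 2^{4} = 16.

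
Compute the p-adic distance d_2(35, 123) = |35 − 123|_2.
d_2(35, 123) = 1/8

Step 1 — x − y = 35 − 123 = -88. Step 2 — v_2(-88) = 3 (factor: -88 = −(2^3 · 11); the sign does not affect v_p). Step 3 — |x − y|_2 = 2^{-3} = 1/8.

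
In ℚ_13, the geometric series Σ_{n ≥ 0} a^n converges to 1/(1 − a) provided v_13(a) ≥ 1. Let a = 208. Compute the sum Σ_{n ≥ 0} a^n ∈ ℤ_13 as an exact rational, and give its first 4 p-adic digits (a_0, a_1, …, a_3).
Σ a^n = 1/(1 − a) = -1/207;  first 4 digits = (1, 3, 10, 7)

v_13(a) = 1 ≥ 1, so the series converges in ℤ_13 to 1/(1 − a) = 1/(1 − 208) = -1/207. Expand this rational in ℤ_13: compute digits iteratively via d_i = x_i mod 13, x_{i+1} = (x_i − d_i)/13. The first 4 digits are (1, 3, 10, 7).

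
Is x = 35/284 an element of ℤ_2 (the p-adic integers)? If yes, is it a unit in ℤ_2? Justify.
x ∉ ℤ_2 (v_2(x) = -2 < 0)

ℤ_2 = {x ∈ ℚ_2 : v_2(x) ≥ 0} and ℤ_2^× = {x ∈ ℤ_2 : v_2(x) = 0}. Here v_2(35/284) = v_2(num) − v_2(den) = -2; compare against these criteria.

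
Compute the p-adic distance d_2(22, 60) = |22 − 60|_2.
d_2(22, 60) = 1/2

Step 1 — x − y = 22 − 60 = -38. Step 2 — v_2(-38) = 1 (factor: -38 = −(2^1 · 19); the sign does not affect v_p). Step 3 — |x − y|_2 = 2^{-1} = 1/2.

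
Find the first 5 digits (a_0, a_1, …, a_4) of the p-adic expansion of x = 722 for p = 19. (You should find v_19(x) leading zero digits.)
(a_0, …, a_4) = (0, 0, 2, 0, 0)

v_19(722) = 2, so a_0 = ... = a_1 = 0. Factor out: x = 19^2 · u with u = 2 a unit in ℤ_19. Expand u iteratively via a_{v+i} = u_i mod 19, u_{i+1} = (u_i − a_{v+i})/19:
  u_0 = 2;  a_2 = 2;  u_1 = (u_0 − 2)/19 = 0
  u_1 = 0;  a_3 = 0;  u_2 = (u_1 − 0)/19 = 0
  u_2 = 0;  a_4 = 0;  u_3 = (u_2 − 0)/19 = 0
Digits: (0, 0, 2, 0, 0).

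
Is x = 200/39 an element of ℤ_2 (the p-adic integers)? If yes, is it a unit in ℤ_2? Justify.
x ∈ ℤ_2 but not a unit; v_2(x) = 3 > 0

ℤ_2 = {x ∈ ℚ_2 : v_2(x) ≥ 0} and ℤ_2^× = {x ∈ ℤ_2 : v_2(x) = 0}. Here v_2(200/39) = v_2(num) − v_2(den) = 3; compare against these criteria.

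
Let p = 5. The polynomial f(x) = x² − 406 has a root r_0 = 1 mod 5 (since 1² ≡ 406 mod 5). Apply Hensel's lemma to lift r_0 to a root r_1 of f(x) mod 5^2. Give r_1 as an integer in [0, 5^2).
r_1 = 16 (mod 25)

Hensel's recurrence: r_{i+1} = r_i − f(r_i)·(f′(r_i))^{-1} mod 5^{i+2}, with f′(x) = 2x. Iterate:
  r_0 = 1 (mod 5)
  r_1 = 16 (mod 25)
Final: r_1 = 16, and one checks f(r_1) ≡ 0 mod 5^2.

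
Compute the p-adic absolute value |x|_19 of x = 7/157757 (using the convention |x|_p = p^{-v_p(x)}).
|7/157757|_19 = 6859

Step 1 — compute v_19(x) by factoring powers of 19 out of the numerator and denominator: v_19(7/157757) = -3. Step 2 — apply |x|_p = p^{-v_p(x)} = 19^{3} = 6859.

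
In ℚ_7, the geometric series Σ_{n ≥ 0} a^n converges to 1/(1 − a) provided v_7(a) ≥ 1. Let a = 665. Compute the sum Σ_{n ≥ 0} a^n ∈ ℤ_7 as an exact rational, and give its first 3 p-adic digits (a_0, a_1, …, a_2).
Σ a^n = 1/(1 − a) = -1/664;  first 3 digits = (1, 4, 1)

v_7(a) = 1 ≥ 1, so the series converges in ℤ_7 to 1/(1 − a) = 1/(1 − 665) = -1/664. Expand this rational in ℤ_7: compute digits iteratively via d_i = x_i mod 7, x_{i+1} = (x_i − d_i)/7. The first 3 digits are (1, 4, 1).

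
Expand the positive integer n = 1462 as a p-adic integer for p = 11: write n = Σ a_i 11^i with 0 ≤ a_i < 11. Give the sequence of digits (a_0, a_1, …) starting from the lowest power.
(a_0, a_1, …) = (10, 0, 1, 1)

Repeated division by 11 gives the digits low-to-high: 1462 = 10 + 1·11^2 + 1·11^3. Digit sequence: (10, 0, 1, 1).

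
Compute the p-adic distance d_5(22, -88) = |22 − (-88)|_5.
d_5(22, -88) = 1/5

Step 1 — x − y = 22 − (-88) = 110. Step 2 — v_5(110) = 1 (factor: 110 = (5^1 · 22); the sign does not affect v_p). Step 3 — |x − y|_5 = 5^{-1} = 1/5.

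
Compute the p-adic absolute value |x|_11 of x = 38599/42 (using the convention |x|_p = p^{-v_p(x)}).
|38599/42|_11 = 1/1331

Step 1 — compute v_11(x) by factoring powers of 11 out of the numerator and denominator: v_11(38599/42) = 3. Step 2 — apply |x|_p = p^{-v_p(x)} = 11^{-3} = 1/1331.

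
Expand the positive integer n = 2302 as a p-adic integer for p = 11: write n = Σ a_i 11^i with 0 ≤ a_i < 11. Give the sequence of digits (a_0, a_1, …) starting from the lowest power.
(a_0, a_1, …) = (3, 0, 8, 1)

Repeated division by 11 gives the digits low-to-high: 2302 = 3 + 8·11^2 + 1·11^3. Digit sequence: (3, 0, 8, 1).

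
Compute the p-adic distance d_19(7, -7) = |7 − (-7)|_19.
d_19(7, -7) = 1

Step 1 — x − y = 7 − (-7) = 14. Step 2 — v_19(14) = 0 (factor: 14 = (19^0 · 14); the sign does not affect v_p). Step 3 — |x − y|_19 = 19^{0} = 1.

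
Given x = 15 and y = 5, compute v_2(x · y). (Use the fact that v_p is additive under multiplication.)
v_2(75) = 0

v_p(x) = 0 (factor: 15 = 2^0 · 15); v_p(y) = 0 (factor: 5 = 2^0 · 5). Additivity: v_p(xy) = v_p(x) + v_p(y) = 0 + 0 = 0. (Direct check: xy = 75 = 2^0 · (75).)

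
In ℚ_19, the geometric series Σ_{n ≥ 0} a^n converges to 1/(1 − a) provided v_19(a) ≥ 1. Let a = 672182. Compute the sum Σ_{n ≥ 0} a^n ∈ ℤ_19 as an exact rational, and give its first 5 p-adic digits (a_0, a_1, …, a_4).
Σ a^n = 1/(1 − a) = -1/672181;  first 5 digits = (1, 0, 0, 3, 5)

v_19(a) = 3 ≥ 1, so the series converges in ℤ_19 to 1/(1 − a) = 1/(1 − 672182) = -1/672181. Expand this rational in ℤ_19: compute digits iteratively via d_i = x_i mod 19, x_{i+1} = (x_i − d_i)/19. The first 5 digits are (1, 0, 0, 3, 5).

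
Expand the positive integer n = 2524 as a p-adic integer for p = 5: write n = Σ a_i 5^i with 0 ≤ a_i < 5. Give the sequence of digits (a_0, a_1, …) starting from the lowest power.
(a_0, a_1, …) = (4, 4, 0, 0, 4)

Repeated division by 5 gives the digits low-to-high: 2524 = 4 + 4·5^1 + 4·5^4. Digit sequence: (4, 4, 0, 0, 4).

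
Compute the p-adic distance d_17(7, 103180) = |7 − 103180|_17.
d_17(7, 103180) = 1/4913

Step 1 — x − y = 7 − 103180 = -103173. Step 2 — v_17(-103173) = 3 (factor: -103173 = −(17^3 · 21); the sign does not affect v_p). Step 3 — |x − y|_17 = 17^{-3} = 1/4913.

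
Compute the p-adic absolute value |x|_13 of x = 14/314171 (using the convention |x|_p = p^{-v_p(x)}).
|14/314171|_13 = 28561

Step 1 — compute v_13(x) by factoring powers of 13 out of the numerator and denominator: v_13(14/314171) = -4. Step 2 — apply |x|_p = p^{-v_p(x)} = 13^{4} = 28561.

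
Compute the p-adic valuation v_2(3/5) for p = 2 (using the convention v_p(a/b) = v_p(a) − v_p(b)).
v_2(3/5) = 0

Factor powers of 2 from the numerator and denominator of the reduced fraction: 3 = 2^0 · 3 and 5 = 2^0 · 5. Apply v_p(a/b) = v_p(a) − v_p(b): v_2(3/5) = 0 − 0 = 0.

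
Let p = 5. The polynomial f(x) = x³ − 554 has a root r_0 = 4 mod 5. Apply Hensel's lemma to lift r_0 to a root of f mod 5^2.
r_1 = 9 (mod 25)

Hensel: r_{i+1} = r_i − f(r_i)/f′(r_i) mod 5^{i+2}, where f′(x) = 3x². Iterate:
  r_0 = 4 (mod 5)
  r_1 = 9 (mod 25)
Final: r = 9 with f(r) ≡ 0 mod 5^2.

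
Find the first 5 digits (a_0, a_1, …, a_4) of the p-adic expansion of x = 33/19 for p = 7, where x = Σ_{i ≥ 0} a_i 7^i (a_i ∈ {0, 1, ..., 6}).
(a_0, …, a_4) = (1, 6, 1, 6, 5)

v_7(33/19) = 0 (numerator and denominator both coprime to 7), so x ∈ ℤ_7^×. Compute digits iteratively via a_i = x_i mod 7, x_{i+1} = (x_i − a_i)/7, with x_0 = x:
  x_0 = 33/19;  a_0 = 1;  x_1 = (x_0 − 1)/7 = 2/19
  x_1 = 2/19;  a_1 = 6;  x_2 = (x_1 − 6)/7 = -16/19
  x_2 = -16/19;  a_2 = 1;  x_3 = (x_2 − 1)/7 = -5/19
  x_3 = -5/19;  a_3 = 6;  x_4 = (x_3 − 6)/7 = -17/19
  x_4 = -17/19;  a_4 = 5;  x_5 = (x_4 − 5)/7 = -16/19
Digits: (1, 6, 1, 6, 5).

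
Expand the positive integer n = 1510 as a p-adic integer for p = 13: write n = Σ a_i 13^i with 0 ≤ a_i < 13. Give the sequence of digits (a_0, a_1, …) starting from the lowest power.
(a_0, a_1, …) = (2, 12, 8)

Repeated division by 13 gives the digits low-to-high: 1510 = 2 + 12·13^1 + 8·13^2. Digit sequence: (2, 12, 8).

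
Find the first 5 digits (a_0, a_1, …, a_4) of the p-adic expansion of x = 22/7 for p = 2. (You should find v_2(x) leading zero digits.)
(a_0, …, a_4) = (0, 1, 0, 1, 1)

v_2(22/7) = 1, so a_0 = ... = a_0 = 0. Factor out: x = 2^1 · u with u = 11/7 a unit in ℤ_2. Expand u iteratively via a_{v+i} = u_i mod 2, u_{i+1} = (u_i − a_{v+i})/2:
  u_0 = 11/7;  a_1 = 1;  u_1 = (u_0 − 1)/2 = 2/7
  u_1 = 2/7;  a_2 = 0;  u_2 = (u_1 − 0)/2 = 1/7
  u_2 = 1/7;  a_3 = 1;  u_3 = (u_2 − 1)/2 = -3/7
  u_3 = -3/7;  a_4 = 1;  u_4 = (u_3 − 1)/2 = -5/7
Digits: (0, 1, 0, 1, 1).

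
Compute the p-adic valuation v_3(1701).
v_3(1701) = 5

v_3(n) is the largest exponent k such that 3^k divides n. Factor out: 1701 = 3^5 · 7. (Sign doesn't affect v_p.) So v_3(1701) = 5.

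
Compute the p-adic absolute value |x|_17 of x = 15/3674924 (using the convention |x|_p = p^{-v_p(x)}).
|15/3674924|_17 = 83521

Step 1 — compute v_17(x) by factoring powers of 17 out of the numerator and denominator: v_17(15/3674924) = -4. Step 2 — apply |x|_p = p^{-v_p(x)} = 17^{4} = 83521.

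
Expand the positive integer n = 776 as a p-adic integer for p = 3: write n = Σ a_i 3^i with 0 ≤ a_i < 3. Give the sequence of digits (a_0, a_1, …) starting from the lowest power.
(a_0, a_1, …) = (2, 0, 2, 1, 0, 0, 1)

Repeated division by 3 gives the digits low-to-high: 776 = 2 + 2·3^2 + 1·3^3 + 1·3^6. Digit sequence: (2, 0, 2, 1, 0, 0, 1).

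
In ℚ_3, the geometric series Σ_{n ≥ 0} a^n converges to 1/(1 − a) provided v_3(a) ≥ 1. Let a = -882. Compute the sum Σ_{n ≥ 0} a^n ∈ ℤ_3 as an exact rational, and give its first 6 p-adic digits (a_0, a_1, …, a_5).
Σ a^n = 1/(1 − a) = 1/883;  first 6 digits = (1, 0, 1, 0, 2, 2)

v_3(a) = 2 ≥ 1, so the series converges in ℤ_3 to 1/(1 − a) = 1/(1 − (-882)) = 1/883. Expand this rational in ℤ_3: compute digits iteratively via d_i = x_i mod 3, x_{i+1} = (x_i − d_i)/3. The first 6 digits are (1, 0, 1, 0, 2, 2).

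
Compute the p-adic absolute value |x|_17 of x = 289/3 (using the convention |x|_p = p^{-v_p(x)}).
|289/3|_17 = 1/289

Step 1 — compute v_17(x) by factoring powers of 17 out of the numerator and denominator: v_17(289/3) = 2. Step 2 — apply |x|_p = p^{-v_p(x)} = 17^{-2} = 1/289.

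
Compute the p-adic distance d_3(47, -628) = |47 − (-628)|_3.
d_3(47, -628) = 1/27

Step 1 — x − y = 47 − (-628) = 675. Step 2 — v_3(675) = 3 (factor: 675 = (3^3 · 25); the sign does not affect v_p). Step 3 — |x − y|_3 = 3^{-3} = 1/27.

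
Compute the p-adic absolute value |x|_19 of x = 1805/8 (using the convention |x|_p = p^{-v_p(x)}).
|1805/8|_19 = 1/361

Step 1 — compute v_19(x) by factoring powers of 19 out of the numerator and denominator: v_19(1805/8) = 2. Step 2 — apply |x|_p = p^{-v_p(x)} = 19^{-2} = 1/361.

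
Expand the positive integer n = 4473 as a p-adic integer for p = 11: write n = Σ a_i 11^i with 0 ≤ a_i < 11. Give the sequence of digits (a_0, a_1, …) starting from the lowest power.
(a_0, a_1, …) = (7, 10, 3, 3)

Repeated division by 11 gives the digits low-to-high: 4473 = 7 + 10·11^1 + 3·11^2 + 3·11^3. Digit sequence: (7, 10, 3, 3).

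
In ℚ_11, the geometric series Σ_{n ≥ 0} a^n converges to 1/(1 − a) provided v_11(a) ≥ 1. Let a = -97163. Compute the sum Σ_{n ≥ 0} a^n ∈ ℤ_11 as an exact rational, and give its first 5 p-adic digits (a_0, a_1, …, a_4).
Σ a^n = 1/(1 − a) = 1/97164;  first 5 digits = (1, 0, 0, 4, 4)

v_11(a) = 3 ≥ 1, so the series converges in ℤ_11 to 1/(1 − a) = 1/(1 − (-97163)) = 1/97164. Expand this rational in ℤ_11: compute digits iteratively via d_i = x_i mod 11, x_{i+1} = (x_i − d_i)/11. The first 5 digits are (1, 0, 0, 4, 4).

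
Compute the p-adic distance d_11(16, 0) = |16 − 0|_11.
d_11(16, 0) = 1

Step 1 — x − y = 16 − 0 = 16. Step 2 — v_11(16) = 0 (factor: 16 = (11^0 · 16); the sign does not affect v_p). Step 3 — |x − y|_11 = 11^{0} = 1.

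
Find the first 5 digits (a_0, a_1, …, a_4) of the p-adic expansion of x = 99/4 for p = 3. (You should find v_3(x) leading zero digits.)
(a_0, …, a_4) = (0, 0, 2, 1, 2)

v_3(99/4) = 2, so a_0 = ... = a_1 = 0. Factor out: x = 3^2 · u with u = 11/4 a unit in ℤ_3. Expand u iteratively via a_{v+i} = u_i mod 3, u_{i+1} = (u_i − a_{v+i})/3:
  u_0 = 11/4;  a_2 = 2;  u_1 = (u_0 − 2)/3 = 1/4
  u_1 = 1/4;  a_3 = 1;  u_2 = (u_1 − 1)/3 = -1/4
  u_2 = -1/4;  a_4 = 2;  u_3 = (u_2 − 2)/3 = -3/4
Digits: (0, 0, 2, 1, 2).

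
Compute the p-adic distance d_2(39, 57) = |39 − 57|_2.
d_2(39, 57) = 1/2

Step 1 — x − y = 39 − 57 = -18. Step 2 — v_2(-18) = 1 (factor: -18 = −(2^1 · 9); the sign does not affect v_p). Step 3 — |x − y|_2 = 2^{-1} = 1/2.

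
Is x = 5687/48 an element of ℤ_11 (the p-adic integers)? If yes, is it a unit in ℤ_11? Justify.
x ∈ ℤ_11 but not a unit; v_11(x) = 2 > 0

ℤ_11 = {x ∈ ℚ_11 : v_11(x) ≥ 0} and ℤ_11^× = {x ∈ ℤ_11 : v_11(x) = 0}. Here v_11(5687/48) = v_11(num) − v_11(den) = 2; compare against these criteria.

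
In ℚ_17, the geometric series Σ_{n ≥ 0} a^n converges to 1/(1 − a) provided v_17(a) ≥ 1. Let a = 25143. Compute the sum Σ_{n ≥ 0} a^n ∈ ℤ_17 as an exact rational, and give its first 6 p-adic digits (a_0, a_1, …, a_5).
Σ a^n = 1/(1 − a) = -1/25142;  first 6 digits = (1, 0, 2, 5, 4, 3)

v_17(a) = 2 ≥ 1, so the series converges in ℤ_17 to 1/(1 − a) = 1/(1 − 25143) = -1/25142. Expand this rational in ℤ_17: compute digits iteratively via d_i = x_i mod 17, x_{i+1} = (x_i − d_i)/17. The first 6 digits are (1, 0, 2, 5, 4, 3).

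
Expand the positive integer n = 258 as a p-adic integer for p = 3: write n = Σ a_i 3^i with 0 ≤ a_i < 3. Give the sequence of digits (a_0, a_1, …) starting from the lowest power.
(a_0, a_1, …) = (0, 2, 1, 0, 0, 1)

Repeated division by 3 gives the digits low-to-high: 258 = 2·3^1 + 1·3^2 + 1·3^5. Digit sequence: (0, 2, 1, 0, 0, 1).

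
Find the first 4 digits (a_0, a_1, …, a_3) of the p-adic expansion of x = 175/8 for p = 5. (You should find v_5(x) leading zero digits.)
(a_0, …, a_3) = (0, 0, 4, 0)

v_5(175/8) = 2, so a_0 = ... = a_1 = 0. Factor out: x = 5^2 · u with u = 7/8 a unit in ℤ_5. Expand u iteratively via a_{v+i} = u_i mod 5, u_{i+1} = (u_i − a_{v+i})/5:
  u_0 = 7/8;  a_2 = 4;  u_1 = (u_0 − 4)/5 = -5/8
  u_1 = -5/8;  a_3 = 0;  u_2 = (u_1 − 0)/5 = -1/8
Digits: (0, 0, 4, 0).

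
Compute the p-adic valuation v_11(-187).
v_11(-187) = 1

v_11(n) is the largest exponent k such that 11^k divides n. Factor out: -187 = -11^1 · 17. (Sign doesn't affect v_p.) So v_11(-187) = 1.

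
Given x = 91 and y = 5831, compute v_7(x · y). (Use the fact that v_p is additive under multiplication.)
v_7(530621) = 4

v_p(x) = 1 (factor: 91 = 7^1 · 13); v_p(y) = 3 (factor: 5831 = 7^3 · 17). Additivity: v_p(xy) = v_p(x) + v_p(y) = 1 + 3 = 4. (Direct check: xy = 530621 = 7^4 · (221).)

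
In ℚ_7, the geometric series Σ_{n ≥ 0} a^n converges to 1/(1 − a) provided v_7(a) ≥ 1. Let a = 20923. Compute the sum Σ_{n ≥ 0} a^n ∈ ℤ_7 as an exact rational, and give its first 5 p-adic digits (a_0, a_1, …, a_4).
Σ a^n = 1/(1 − a) = -1/20922;  first 5 digits = (1, 0, 0, 5, 1)

v_7(a) = 3 ≥ 1, so the series converges in ℤ_7 to 1/(1 − a) = 1/(1 − 20923) = -1/20922. Expand this rational in ℤ_7: compute digits iteratively via d_i = x_i mod 7, x_{i+1} = (x_i − d_i)/7. The first 5 digits are (1, 0, 0, 5, 1).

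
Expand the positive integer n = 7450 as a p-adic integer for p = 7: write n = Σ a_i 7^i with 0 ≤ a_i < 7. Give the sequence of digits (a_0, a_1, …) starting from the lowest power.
(a_0, a_1, …) = (2, 0, 5, 0, 3)

Repeated division by 7 gives the digits low-to-high: 7450 = 2 + 5·7^2 + 3·7^4. Digit sequence: (2, 0, 5, 0, 3).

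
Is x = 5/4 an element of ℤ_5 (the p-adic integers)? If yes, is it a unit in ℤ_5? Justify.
x ∈ ℤ_5 but not a unit; v_5(x) = 1 > 0

ℤ_5 = {x ∈ ℚ_5 : v_5(x) ≥ 0} and ℤ_5^× = {x ∈ ℤ_5 : v_5(x) = 0}. Here v_5(5/4) = v_5(num) − v_5(den) = 1; compare against these criteria.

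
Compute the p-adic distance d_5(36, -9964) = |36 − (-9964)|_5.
d_5(36, -9964) = 1/625

Step 1 — x − y = 36 − (-9964) = 10000. Step 2 — v_5(10000) = 4 (factor: 10000 = (5^4 · 16); the sign does not affect v_p). Step 3 — |x − y|_5 = 5^{-4} = 1/625.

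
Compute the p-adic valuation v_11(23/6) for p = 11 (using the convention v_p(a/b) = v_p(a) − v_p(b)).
v_11(23/6) = 0

Factor powers of 11 from the numerator and denominator of the reduced fraction: 23 = 11^0 · 23 and 6 = 11^0 · 6. Apply v_p(a/b) = v_p(a) − v_p(b): v_11(23/6) = 0 − 0 = 0.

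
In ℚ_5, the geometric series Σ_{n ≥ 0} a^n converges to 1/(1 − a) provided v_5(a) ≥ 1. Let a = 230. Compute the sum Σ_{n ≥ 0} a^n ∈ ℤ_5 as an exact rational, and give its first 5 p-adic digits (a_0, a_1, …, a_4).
Σ a^n = 1/(1 − a) = -1/229;  first 5 digits = (1, 1, 0, 1, 3)

v_5(a) = 1 ≥ 1, so the series converges in ℤ_5 to 1/(1 − a) = 1/(1 − 230) = -1/229. Expand this rational in ℤ_5: compute digits iteratively via d_i = x_i mod 5, x_{i+1} = (x_i − d_i)/5. The first 5 digits are (1, 1, 0, 1, 3).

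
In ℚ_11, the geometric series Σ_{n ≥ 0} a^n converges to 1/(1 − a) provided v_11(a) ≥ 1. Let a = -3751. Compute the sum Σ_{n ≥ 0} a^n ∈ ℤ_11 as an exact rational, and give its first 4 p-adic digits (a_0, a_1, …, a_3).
Σ a^n = 1/(1 − a) = 1/3752;  first 4 digits = (1, 0, 2, 8)

v_11(a) = 2 ≥ 1, so the series converges in ℤ_11 to 1/(1 − a) = 1/(1 − (-3751)) = 1/3752. Expand this rational in ℤ_11: compute digits iteratively via d_i = x_i mod 11, x_{i+1} = (x_i − d_i)/11. The first 4 digits are (1, 0, 2, 8).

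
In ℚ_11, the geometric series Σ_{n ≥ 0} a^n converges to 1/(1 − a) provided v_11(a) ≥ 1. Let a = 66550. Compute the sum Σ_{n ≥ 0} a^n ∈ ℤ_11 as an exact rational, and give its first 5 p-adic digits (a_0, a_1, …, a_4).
Σ a^n = 1/(1 − a) = -1/66549;  first 5 digits = (1, 0, 0, 6, 4)

v_11(a) = 3 ≥ 1, so the series converges in ℤ_11 to 1/(1 − a) = 1/(1 − 66550) = -1/66549. Expand this rational in ℤ_11: compute digits iteratively via d_i = x_i mod 11, x_{i+1} = (x_i − d_i)/11. The first 5 digits are (1, 0, 0, 6, 4).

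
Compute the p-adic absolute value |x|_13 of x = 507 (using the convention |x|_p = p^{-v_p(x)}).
|507|_13 = 1/169

Step 1 — compute v_13(x) by factoring powers of 13 out of the numerator and denominator: v_13(507) = 2. Step 2 — apply |x|_p = p^{-v_p(x)} = 13^{-2} = 1/169.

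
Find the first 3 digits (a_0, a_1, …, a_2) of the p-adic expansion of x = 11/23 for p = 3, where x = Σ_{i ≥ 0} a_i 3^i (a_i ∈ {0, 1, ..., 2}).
(a_0, …, a_2) = (1, 1, 0)

v_3(11/23) = 0 (numerator and denominator both coprime to 3), so x ∈ ℤ_3^×. Compute digits iteratively via a_i = x_i mod 3, x_{i+1} = (x_i − a_i)/3, with x_0 = x:
  x_0 = 11/23;  a_0 = 1;  x_1 = (x_0 − 1)/3 = -4/23
  x_1 = -4/23;  a_1 = 1;  x_2 = (x_1 − 1)/3 = -9/23
  x_2 = -9/23;  a_2 = 0;  x_3 = (x_2 − 0)/3 = -3/23
Digits: (1, 1, 0).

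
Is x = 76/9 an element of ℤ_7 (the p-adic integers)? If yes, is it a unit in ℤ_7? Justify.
x ∈ ℤ_7^× (unit); v_7(x) = 0

ℤ_7 = {x ∈ ℚ_7 : v_7(x) ≥ 0} and ℤ_7^× = {x ∈ ℤ_7 : v_7(x) = 0}. Here v_7(76/9) = v_7(num) − v_7(den) = 0; compare against these criteria.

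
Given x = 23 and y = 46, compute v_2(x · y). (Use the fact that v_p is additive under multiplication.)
v_2(1058) = 1

v_p(x) = 0 (factor: 23 = 2^0 · 23); v_p(y) = 1 (factor: 46 = 2^1 · 23). Additivity: v_p(xy) = v_p(x) + v_p(y) = 0 + 1 = 1. (Direct check: xy = 1058 = 2^1 · (529).)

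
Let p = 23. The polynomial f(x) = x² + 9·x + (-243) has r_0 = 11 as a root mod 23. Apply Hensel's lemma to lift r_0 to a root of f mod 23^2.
r_1 = 80 (mod 529)

Hensel: r_{i+1} = r_i − f(r_i)·(f′(r_i))^{-1} mod 23^{i+2}, f′(x) = 2x + 9. Iterate:
  r_0 = 11 (mod 23)
  r_1 = 80 (mod 529)
Final: r = 80 satisfies f(r) ≡ 0 mod 23^2.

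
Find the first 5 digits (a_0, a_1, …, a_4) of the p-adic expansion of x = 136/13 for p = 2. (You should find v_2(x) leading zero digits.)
(a_0, …, a_4) = (0, 0, 0, 1, 0)

v_2(136/13) = 3, so a_0 = ... = a_2 = 0. Factor out: x = 2^3 · u with u = 17/13 a unit in ℤ_2. Expand u iteratively via a_{v+i} = u_i mod 2, u_{i+1} = (u_i − a_{v+i})/2:
  u_0 = 17/13;  a_3 = 1;  u_1 = (u_0 − 1)/2 = 2/13
  u_1 = 2/13;  a_4 = 0;  u_2 = (u_1 − 0)/2 = 1/13
Digits: (0, 0, 0, 1, 0).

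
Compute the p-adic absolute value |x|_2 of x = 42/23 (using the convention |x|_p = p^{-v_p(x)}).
|42/23|_2 = 1/2

Step 1 — compute v_2(x) by factoring powers of 2 out of the numerator and denominator: v_2(42/23) = 1. Step 2 — apply |x|_p = p^{-v_p(x)} = 2^{-1} = 1/2.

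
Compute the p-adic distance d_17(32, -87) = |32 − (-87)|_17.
d_17(32, -87) = 1/17

Step 1 — x − y = 32 − (-87) = 119. Step 2 — v_17(119) = 1 (factor: 119 = (17^1 · 7); the sign does not affect v_p). Step 3 — |x − y|_17 = 17^{-1} = 1/17.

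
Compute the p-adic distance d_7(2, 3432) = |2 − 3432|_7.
d_7(2, 3432) = 1/343

Step 1 — x − y = 2 − 3432 = -3430. Step 2 — v_7(-3430) = 3 (factor: -3430 = −(7^3 · 10); the sign does not affect v_p). Step 3 — |x − y|_7 = 7^{-3} = 1/343.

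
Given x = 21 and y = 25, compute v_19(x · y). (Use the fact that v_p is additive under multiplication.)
v_19(525) = 0

v_p(x) = 0 (factor: 21 = 19^0 · 21); v_p(y) = 0 (factor: 25 = 19^0 · 25). Additivity: v_p(xy) = v_p(x) + v_p(y) = 0 + 0 = 0. (Direct check: xy = 525 = 19^0 · (525).)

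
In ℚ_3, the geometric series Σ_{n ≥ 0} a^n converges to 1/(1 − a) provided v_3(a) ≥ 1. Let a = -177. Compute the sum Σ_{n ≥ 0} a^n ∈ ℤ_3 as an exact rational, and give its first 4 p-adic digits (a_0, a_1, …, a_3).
Σ a^n = 1/(1 − a) = 1/178;  first 4 digits = (1, 1, 2, 2)

v_3(a) = 1 ≥ 1, so the series converges in ℤ_3 to 1/(1 − a) = 1/(1 − (-177)) = 1/178. Expand this rational in ℤ_3: compute digits iteratively via d_i = x_i mod 3, x_{i+1} = (x_i − d_i)/3. The first 4 digits are (1, 1, 2, 2).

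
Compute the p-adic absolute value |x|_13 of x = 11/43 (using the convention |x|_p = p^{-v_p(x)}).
|11/43|_13 = 1

Step 1 — compute v_13(x) by factoring powers of 13 out of the numerator and denominator: v_13(11/43) = 0. Step 2 — apply |x|_p = p^{-v_p(x)} = 13^{0} = 1.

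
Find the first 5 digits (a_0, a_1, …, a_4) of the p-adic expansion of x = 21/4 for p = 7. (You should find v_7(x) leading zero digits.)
(a_0, …, a_4) = (0, 6, 1, 5, 1)

v_7(21/4) = 1, so a_0 = ... = a_0 = 0. Factor out: x = 7^1 · u with u = 3/4 a unit in ℤ_7. Expand u iteratively via a_{v+i} = u_i mod 7, u_{i+1} = (u_i − a_{v+i})/7:
  u_0 = 3/4;  a_1 = 6;  u_1 = (u_0 − 6)/7 = -3/4
  u_1 = -3/4;  a_2 = 1;  u_2 = (u_1 − 1)/7 = -1/4
  u_2 = -1/4;  a_3 = 5;  u_3 = (u_2 − 5)/7 = -3/4
  u_3 = -3/4;  a_4 = 1;  u_4 = (u_3 − 1)/7 = -1/4
Digits: (0, 6, 1, 5, 1).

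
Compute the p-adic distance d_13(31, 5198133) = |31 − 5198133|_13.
d_13(31, 5198133) = 1/371293

Step 1 — x − y = 31 − 5198133 = -5198102. Step 2 — v_13(-5198102) = 5 (factor: -5198102 = −(13^5 · 14); the sign does not affect v_p). Step 3 — |x − y|_13 = 13^{-5} = 1/371293.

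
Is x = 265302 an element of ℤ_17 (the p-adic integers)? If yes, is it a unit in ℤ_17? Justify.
x ∈ ℤ_17 but not a unit; v_17(x) = 3 > 0

ℤ_17 = {x ∈ ℚ_17 : v_17(x) ≥ 0} and ℤ_17^× = {x ∈ ℤ_17 : v_17(x) = 0}. Here v_17(265302) = v_17(num) − v_17(den) = 3; compare against these criteria.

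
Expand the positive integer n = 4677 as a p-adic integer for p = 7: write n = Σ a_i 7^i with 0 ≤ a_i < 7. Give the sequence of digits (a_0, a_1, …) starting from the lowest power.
(a_0, a_1, …) = (1, 3, 4, 6, 1)

Repeated division by 7 gives the digits low-to-high: 4677 = 1 + 3·7^1 + 4·7^2 + 6·7^3 + 1·7^4. Digit sequence: (1, 3, 4, 6, 1).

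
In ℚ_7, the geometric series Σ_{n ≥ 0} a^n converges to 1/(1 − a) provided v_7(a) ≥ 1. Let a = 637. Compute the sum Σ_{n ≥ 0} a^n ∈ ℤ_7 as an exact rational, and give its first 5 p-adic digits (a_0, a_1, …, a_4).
Σ a^n = 1/(1 − a) = -1/636;  first 5 digits = (1, 0, 6, 1, 1)

v_7(a) = 2 ≥ 1, so the series converges in ℤ_7 to 1/(1 − a) = 1/(1 − 637) = -1/636. Expand this rational in ℤ_7: compute digits iteratively via d_i = x_i mod 7, x_{i+1} = (x_i − d_i)/7. The first 5 digits are (1, 0, 6, 1, 1).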